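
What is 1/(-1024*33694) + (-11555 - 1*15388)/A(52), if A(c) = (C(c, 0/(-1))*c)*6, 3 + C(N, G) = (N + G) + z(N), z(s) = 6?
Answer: -38733544907/24669399040 ≈ -1.5701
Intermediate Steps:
C(N, G) = 3 + G + N (C(N, G) = -3 + ((N + G) + 6) = -3 + ((G + N) + 6) = -3 + (6 + G + N) = 3 + G + N)
A(c) = 6*c*(3 + c) (A(c) = ((3 + 0/(-1) + c)*c)*6 = ((3 + 0*(-1) + c)*c)*6 = ((3 + 0 + c)*c)*6 = ((3 + c)*c)*6 = (c*(3 + c))*6 = 6*c*(3 + c))
1/(-1024*33694) + (-11555 - 1*15388)/A(52) = 1/(-1024*33694) + (-11555 - 1*15388)/((6*52*(3 + 52))) = -1/1024*1/33694 + (-11555 - 15388)/((6*52*55)) = -1/34502656 - 26943/17160 = -1/34502656 - 26943*1/17160 = -1/34502656 - 8981/5720 = -38733544907/24669399040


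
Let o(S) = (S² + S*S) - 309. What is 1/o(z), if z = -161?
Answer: 1/51533 ≈ 1.9405e-5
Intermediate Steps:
o(S) = -309 + 2*S² (o(S) = (S² + S²) - 309 = 2*S² - 309 = -309 + 2*S²)
1/o(z) = 1/(-309 + 2*(-161)²) = 1/(-309 + 2*25921) = 1/(-309 + 51842) = 1/51533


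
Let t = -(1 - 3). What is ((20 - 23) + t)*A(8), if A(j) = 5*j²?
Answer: -320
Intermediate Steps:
t = 2 (t = -1*(-2) = 2)
((20 - 23) + t)*A(8) = ((20 - 23) + 2)*(5*8²) = (-3 + 2)*(5*64) = -1*320 = -320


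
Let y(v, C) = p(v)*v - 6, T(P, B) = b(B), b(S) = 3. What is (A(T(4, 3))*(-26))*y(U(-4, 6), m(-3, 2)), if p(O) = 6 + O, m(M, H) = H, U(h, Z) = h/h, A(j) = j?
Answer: -78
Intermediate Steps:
T(P, B) = 3
U(h, Z) = 1
y(v, C) = -6 + v*(6 + v) (y(v, C) = (6 + v)*v - 6 = v*(6 + v) - 6 = -6 + v*(6 + v))
(A(T(4, 3))*(-26))*y(U(-4, 6), m(-3, 2)) = (3*(-26))*(-6 + 1*(6 + 1)) = -78*(-6 + 1*7) = -78*(-6 + 7) = -78*1 = -78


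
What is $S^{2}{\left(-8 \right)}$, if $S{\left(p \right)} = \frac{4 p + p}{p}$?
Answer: $25$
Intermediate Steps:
$S{\left(p \right)} = 5$ ($S{\left(p \right)} = \frac{5 p}{p} = 5$)
$S^{2}{\left(-8 \right)} = 5^{2} = 25$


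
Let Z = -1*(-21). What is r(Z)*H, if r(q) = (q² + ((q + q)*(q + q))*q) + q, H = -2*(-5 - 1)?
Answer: 450072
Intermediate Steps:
H = 12 (H = -2*(-6) = 12)
Z = 21
r(q) = q + q² + 4*q³ (r(q) = (q² + ((2*q)*(2*q))*q) + q = (q² + (4*q²)*q) + q = (q² + 4*q³) + q = q + q² + 4*q³)
r(Z)*H = (21*(1 + 21 + 4*21²))*12 = (21*(1 + 21 + 4*441))*12 = (21*(1 + 21 + 1764))*12 = (21*1786)*12 = 37506*12 = 450072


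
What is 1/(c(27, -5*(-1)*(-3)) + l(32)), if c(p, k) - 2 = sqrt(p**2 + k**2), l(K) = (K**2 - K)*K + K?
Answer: 15889/504920165 - 3*sqrt(106)/1009840330 ≈ 3.1438e-5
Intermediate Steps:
l(K) = K + K*(K**2 - K) (l(K) = K*(K**2 - K) + K = K + K*(K**2 - K))
c(p, k) = 2 + sqrt(k**2 + p**2) (c(p, k) = 2 + sqrt(p**2 + k**2) = 2 + sqrt(k**2 + p**2))
1/(c(27, -5*(-1)*(-3)) + l(32)) = 1/((2 + sqrt((-5*(-1)*(-3))**2 + 27**2)) + 32*(1 + 32**2 - 1*32)) = 1/((2 + sqrt((5*(-3))**2 + 729)) + 32*(1 + 1024 - 32)) = 1/((2 + sqrt((-15)**2 + 729)) + 32*993) = 1/((2 + sqrt(225 + 729)) + 31776) = 1/((2 + sqrt(954)) + 31776) = 1/((2 + 3*sqrt(106)) + 31776) = 1/(31778 + 3*sqrt(106))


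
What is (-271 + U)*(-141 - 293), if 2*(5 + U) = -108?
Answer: 143220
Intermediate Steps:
U = -59 (U = -5 + (1/2)*(-108) = -5 - 54 = -59)
(-271 + U)*(-141 - 293) = (-271 - 59)*(-141 - 293) = -330*(-434) = 143220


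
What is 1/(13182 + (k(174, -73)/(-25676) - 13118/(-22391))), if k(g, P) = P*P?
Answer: 574911316/7578698463641 ≈ 7.5859e-5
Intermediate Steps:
k(g, P) = P**2
1/(13182 + (k(174, -73)/(-25676) - 13118/(-22391))) = 1/(13182 + ((-73)**2/(-25676) - 13118/(-22391))) = 1/(13182 + (5329*(-1/25676) - 13118*(-1/22391))) = 1/(13182 + (-5329/25676 + 13118/22391)) = 1/(13182 + 217496129/574911316) = 1/(7578698463641/574911316) = 574911316/7578698463641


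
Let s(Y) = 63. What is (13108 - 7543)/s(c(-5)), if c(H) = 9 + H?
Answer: 265/3 ≈ 88.333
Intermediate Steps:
(13108 - 7543)/s(c(-5)) = (13108 - 7543)/63 = 5565*(1/63) = 265/3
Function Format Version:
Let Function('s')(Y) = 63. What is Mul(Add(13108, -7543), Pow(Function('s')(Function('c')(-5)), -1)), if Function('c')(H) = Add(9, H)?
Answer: Rational(265, 3) ≈ 88.333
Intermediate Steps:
Mul(Add(13108, -7543), Pow(Function('s')(Function('c')(-5)), -1)) = Mul(Add(13108, -7543), Pow(63, -1)) = Mul(5565, Rational(1, 63)) = Rational(265, 3)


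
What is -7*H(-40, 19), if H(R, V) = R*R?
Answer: -11200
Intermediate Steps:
H(R, V) = R²
-7*H(-40, 19) = -7*(-40)² = -7*1600 = -11200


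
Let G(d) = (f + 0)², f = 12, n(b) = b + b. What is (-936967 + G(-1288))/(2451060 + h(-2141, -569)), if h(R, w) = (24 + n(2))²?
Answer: -936823/2451844 ≈ -0.38209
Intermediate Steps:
n(b) = 2*b
h(R, w) = 784 (h(R, w) = (24 + 2*2)² = (24 + 4)² = 28² = 784)
G(d) = 144 (G(d) = (12 + 0)² = 12² = 144)
(-936967 + G(-1288))/(2451060 + h(-2141, -569)) = (-936967 + 144)/(2451060 + 784) = -936823/2451844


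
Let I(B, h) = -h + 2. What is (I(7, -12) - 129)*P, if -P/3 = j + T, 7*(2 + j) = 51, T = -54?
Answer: -117645/7 ≈ -16806.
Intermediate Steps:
j = 37/7 (j = -2 + (1/7)*51 = -2 + 51/7 = 37/7 ≈ 5.2857)
I(B, h) = 2 - h
P = 1023/7 (P = -3*(37/7 - 54) = -3*(-341/7) = 1023/7 ≈ 146.14)
(I(7, -12) - 129)*P = ((2 - 1*(-12)) - 129)*(1023/7) = ((2 + 12) - 129)*(1023/7) = (14 - 129)*(1023/7) = -115*1023/7 = -117645/7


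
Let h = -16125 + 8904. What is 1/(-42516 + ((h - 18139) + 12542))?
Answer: -1/55334 ≈ -1.8072e-5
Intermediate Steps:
h = -7221
1/(-42516 + ((h - 18139) + 12542)) = 1/(-42516 + ((-7221 - 18139) + 12542)) = 1/(-42516 + (-25360 + 12542)) = 1/(-42516 - 12818) = 1/(-55334) = -1/55334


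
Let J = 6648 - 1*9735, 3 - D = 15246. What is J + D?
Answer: -18330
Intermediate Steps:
D = -15243 (D = 3 - 1*15246 = 3 - 15246 = -15243)
J = -3087 (J = 6648 - 9735 = -3087)
J + D = -3087 - 15243 = -18330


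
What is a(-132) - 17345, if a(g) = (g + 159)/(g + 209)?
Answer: -1335538/77 ≈ -17345.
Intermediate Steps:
a(g) = (159 + g)/(209 + g)
a(-132) - 17345 = (159 - 132)/(209 - 132) - 17345 = 27/77 - 17345 = -1335538/77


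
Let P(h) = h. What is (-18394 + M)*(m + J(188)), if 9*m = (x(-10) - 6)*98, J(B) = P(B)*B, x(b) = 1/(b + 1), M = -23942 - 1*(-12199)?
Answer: -86115693938/81 ≈ -1.0632e+9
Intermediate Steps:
M = -11743 (M = -23942 + 12199 = -11743)
x(b) = 1/(1 + b)
J(B) = B**2 (J(B) = B*B = B**2)
m = -5390/81 (m = ((1/(1 - 10) - 6)*98)/9 = ((1/(-9) - 6)*98)/9 = ((-1/9 - 6)*98)/9 = (-55/9*98)/9 = (1/9)*(-5390/9) = -5390/81 ≈ -66.543)
(-18394 + M)*(m + J(188)) = (-18394 - 11743)*(-5390/81 + 188**2) = -30137*(-5390/81 + 35344) = -30137*2857474/81 = -86115693938/81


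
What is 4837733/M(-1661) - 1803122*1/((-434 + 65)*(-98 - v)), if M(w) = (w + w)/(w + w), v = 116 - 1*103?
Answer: 198146902825/40959 ≈ 4.8377e+6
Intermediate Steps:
v = 13 (v = 116 - 103 = 13)
M(w) = 1 (M(w) = (2*w)/((2*w)) = (2*w)*(1/(2*w)) = 1)
4837733/M(-1661) - 1803122*1/((-434 + 65)*(-98 - v)) = 4837733/1 - 1803122*1/((-434 + 65)*(-98 - 1*13)) = 4837733*1 - 1803122*(-1/(369*(-98 - 13))) = 4837733 - 1803122/((-111*(-369))) = 4837733 - 1803122/40959 = 198146902825/40959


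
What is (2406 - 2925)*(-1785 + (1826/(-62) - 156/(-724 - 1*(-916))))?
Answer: 467292549/496 ≈ 9.4212e+5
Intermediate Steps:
(2406 - 2925)*(-1785 + (1826/(-62) - 156/(-724 - 1*(-916)))) = -519*(-1785 + (1826*(-1/62) - 156/(-724 + 916))) = -519*(-1785 + (-913/31 - 156/192)) = -519*(-1785 + (-913/31 - 156*1/192)) = -519*(-1785 + (-913/31 - 13/16)) = -519*(-1785 - 15011/496) = -519*(-900371/496) = 467292549/496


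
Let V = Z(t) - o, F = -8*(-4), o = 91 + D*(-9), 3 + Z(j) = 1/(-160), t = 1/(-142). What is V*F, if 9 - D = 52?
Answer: -76961/5 ≈ -15392.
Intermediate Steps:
D = -43 (D = 9 - 1*52 = 9 - 52 = -43)
t = -1/142 ≈ -0.0070423
Z(j) = -481/160 (Z(j) = -3 + 1/(-160) = -3 - 1/160 = -481/160)
o = 478 (o = 91 - 43*(-9) = 91 + 387 = 478)
F = 32
V = -76961/160 (V = -481/160 - 1*478 = -481/160 - 478 = -76961/160 ≈ -481.01)
V*F = -76961/160*32 = -76961/5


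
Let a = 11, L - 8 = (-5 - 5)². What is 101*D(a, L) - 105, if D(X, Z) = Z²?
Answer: 1177959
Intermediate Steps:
L = 108 (L = 8 + (-5 - 5)² = 8 + (-10)² = 8 + 100 = 108)
101*D(a, L) - 105 = 101*108² - 105 = 101*11664 - 105 = 1178064 - 105 = 1177959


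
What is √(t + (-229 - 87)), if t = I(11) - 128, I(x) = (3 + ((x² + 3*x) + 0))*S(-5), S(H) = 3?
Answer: 3*√3 ≈ 5.1962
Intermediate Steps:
I(x) = 9 + 3*x² + 9*x (I(x) = (3 + ((x² + 3*x) + 0))*3 = (3 + (x² + 3*x))*3 = (3 + x² + 3*x)*3 = 9 + 3*x² + 9*x)
t = 343 (t = (9 + 3*11² + 9*11) - 128 = (9 + 3*121 + 99) - 128 = (9 + 363 + 99) - 128 = 471 - 128 = 343)
√(t + (-229 - 87)) = √(343 + (-229 - 87)) = √(343 - 316) = √27 = 3*√3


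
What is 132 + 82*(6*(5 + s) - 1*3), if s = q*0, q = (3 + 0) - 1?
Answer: 2346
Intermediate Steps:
q = 2 (q = 3 - 1 = 2)
s = 0 (s = 2*0 = 0)
132 + 82*(6*(5 + s) - 1*3) = 132 + 82*(6*(5 + 0) - 1*3) = 132 + 82*(6*5 - 3) = 132 + 82*(30 - 3) = 132 + 82*27 = 132 + 2214 = 2346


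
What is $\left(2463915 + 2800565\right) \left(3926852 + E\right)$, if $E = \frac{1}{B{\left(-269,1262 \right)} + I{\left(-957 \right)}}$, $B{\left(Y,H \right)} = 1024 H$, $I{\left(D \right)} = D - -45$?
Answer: $\frac{1668525090200987590}{80711} \approx 2.0673 \cdot 10^{13}$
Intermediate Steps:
$I{\left(D \right)} = 45 + D$ ($I{\left(D \right)} = D + 45 = 45 + D$)
$E = \frac{1}{1291376}$ ($E = \frac{1}{1024 \cdot 1262 + \left(45 - 957\right)} = \frac{1}{1292288 - 912} = \frac{1}{1291376} \approx 7.7437 \cdot 10^{-7}$)
$\left(2463915 + 2800565\right) \left(3926852 + E\right) = \left(2463915 + 2800565\right) \left(3926852 + \frac{1}{1291376}\right) = 5264480 \cdot \frac{5071042428353}{1291376} = \frac{1668525090200987590}{80711}$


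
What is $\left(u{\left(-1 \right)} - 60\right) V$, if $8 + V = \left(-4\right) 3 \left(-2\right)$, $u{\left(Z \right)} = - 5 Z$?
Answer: $-880$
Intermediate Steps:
$V = 16$ ($V = -8 + \left(-4\right) 3 \left(-2\right) = -8 - -24 = -8 + 24 = 16$)
$\left(u{\left(-1 \right)} - 60\right) V = \left(\left(-5\right) \left(-1\right) - 60\right) 16 = \left(5 - 60\right) 16 = \left(-55\right) 16 = -880$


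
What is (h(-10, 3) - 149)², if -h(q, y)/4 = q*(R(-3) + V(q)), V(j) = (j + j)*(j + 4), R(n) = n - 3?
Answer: 19456921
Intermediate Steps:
R(n) = -3 + n
V(j) = 2*j*(4 + j) (V(j) = (2*j)*(4 + j) = 2*j*(4 + j))
h(q, y) = -4*q*(-6 + 2*q*(4 + q)) (h(q, y) = -4*q*((-3 - 3) + 2*q*(4 + q)) = -4*q*(-6 + 2*q*(4 + q)))
(h(-10, 3) - 149)² = (-8*(-10)*(-3 - 10*(4 - 10)) - 149)² = (-8*(-10)*(-3 - 10*(-6)) - 149)² = (-8*(-10)*(-3 + 60) - 149)² = (-8*(-10)*57 - 149)² = (4560 - 149)² = 4411² = 19456921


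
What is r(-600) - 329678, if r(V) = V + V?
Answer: -330878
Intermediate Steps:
r(V) = 2*V
r(-600) - 329678 = 2*(-600) - 329678 = -1200 - 329678 = -330878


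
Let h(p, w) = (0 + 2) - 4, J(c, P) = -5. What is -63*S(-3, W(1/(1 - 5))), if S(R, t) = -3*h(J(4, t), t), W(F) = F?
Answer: -378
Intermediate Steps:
h(p, w) = -2 (h(p, w) = 2 - 4 = -2)
S(R, t) = 6 (S(R, t) = -3*(-2) = 6)
-63*S(-3, W(1/(1 - 5))) = -63*6 = -378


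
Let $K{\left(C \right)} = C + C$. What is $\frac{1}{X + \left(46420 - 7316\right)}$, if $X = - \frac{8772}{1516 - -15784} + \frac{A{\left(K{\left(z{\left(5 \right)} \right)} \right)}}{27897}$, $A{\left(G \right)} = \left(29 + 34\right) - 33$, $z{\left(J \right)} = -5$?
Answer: $\frac{40218175}{1572671165743} \approx 2.5573 \cdot 10^{-5}$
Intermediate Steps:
$K{\left(C \right)} = 2 C$
$A{\left(G \right)} = 30$ ($A{\left(G \right)} = 63 - 33 = 30$)
$X = - \frac{20349457}{40218175}$ ($X = - \frac{8772}{1516 - -15784} + \frac{30}{27897} = - \frac{8772}{1516 + 15784} + 30 \cdot \frac{1}{27897} = - \frac{8772}{17300} + \frac{10}{9299} = \left(-8772\right) \frac{1}{17300} + \frac{10}{9299} = - \frac{2193}{4325} + \frac{10}{9299} = - \frac{20349457}{40218175} \approx -0.50598$)
$\frac{1}{X + \left(46420 - 7316\right)} = \frac{1}{- \frac{20349457}{40218175} + \left(46420 - 7316\right)} = \frac{1}{- \frac{20349457}{40218175} + 39104} = \frac{1}{\frac{1572671165743}{40218175}} = \frac{40218175}{1572671165743}$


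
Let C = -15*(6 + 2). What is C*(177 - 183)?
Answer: 720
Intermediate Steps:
C = -120 (C = -15*8 = -120)
C*(177 - 183) = -120*(177 - 183) = -120*(-6) = 720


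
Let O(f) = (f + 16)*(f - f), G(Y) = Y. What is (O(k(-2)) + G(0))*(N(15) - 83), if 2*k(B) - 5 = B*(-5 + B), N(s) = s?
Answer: 0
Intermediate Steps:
k(B) = 5/2 + B*(-5 + B)/2 (k(B) = 5/2 + (B*(-5 + B))/2 = 5/2 + B*(-5 + B)/2)
O(f) = 0 (O(f) = (16 + f)*0 = 0)
(O(k(-2)) + G(0))*(N(15) - 83) = (0 + 0)*(15 - 83) = 0*(-68) = 0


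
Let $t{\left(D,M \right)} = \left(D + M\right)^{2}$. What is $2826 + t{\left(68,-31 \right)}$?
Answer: $4195$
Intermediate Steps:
$2826 + t{\left(68,-31 \right)} = 2826 + \left(68 - 31\right)^{2} = 2826 + 37^{2} = 2826 + 1369 = 4195$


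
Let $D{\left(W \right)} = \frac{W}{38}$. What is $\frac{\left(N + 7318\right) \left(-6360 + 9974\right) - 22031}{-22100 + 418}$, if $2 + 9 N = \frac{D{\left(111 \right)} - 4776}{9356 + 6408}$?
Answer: $- \frac{10175785112491}{8349564744} \approx -1218.7$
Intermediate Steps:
$D{\left(W \right)} = \frac{W}{38}$ ($D{\left(W \right)} = W \frac{1}{38} = \frac{W}{38}$)
$N = - \frac{197063}{770184}$ ($N = - \frac{2}{9} + \frac{\left(\frac{1}{38} \cdot 111 - 4776\right) \frac{1}{9356 + 6408}}{9} = - \frac{2}{9} + \frac{\left(\frac{111}{38} - 4776\right) \frac{1}{15764}}{9} = - \frac{2}{9} + \frac{\left(- \frac{181377}{38}\right) \frac{1}{15764}}{9} = - \frac{2}{9} + \frac{1}{9} \left(- \frac{25911}{85576}\right) = - \frac{2}{9} - \frac{2879}{85576} = - \frac{197063}{770184} \approx -0.25586$)
$\frac{\left(N + 7318\right) \left(-6360 + 9974\right) - 22031}{-22100 + 418} = \frac{\left(- \frac{197063}{770184} + 7318\right) \left(-6360 + 9974\right) - 22031}{-22100 + 418} = \frac{\frac{5636009449}{770184} \cdot 3614 - 22031}{-21682} = \left(\frac{10184269074343}{385092} - 22031\right) \left(- \frac{1}{21682}\right) = \frac{10175785112491}{385092} \left(- \frac{1}{21682}\right) = - \frac{10175785112491}{8349564744}$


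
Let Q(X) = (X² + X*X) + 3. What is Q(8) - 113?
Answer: 18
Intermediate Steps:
Q(X) = 3 + 2*X² (Q(X) = (X² + X²) + 3 = 2*X² + 3 = 3 + 2*X²)
Q(8) - 113 = (3 + 2*8²) - 113 = (3 + 2*64) - 113 = (3 + 128) - 113 = 131 - 113 = 18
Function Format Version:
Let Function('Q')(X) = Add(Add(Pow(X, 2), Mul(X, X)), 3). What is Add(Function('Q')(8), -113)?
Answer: 18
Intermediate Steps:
Function('Q')(X) = Add(3, Mul(2, Pow(X, 2))) (Function('Q')(X) = Add(Add(Pow(X, 2), Pow(X, 2)), 3) = Add(Mul(2, Pow(X, 2)), 3) = Add(3, Mul(2, Pow(X, 2))))
Add(Function('Q')(8), -113) = Add(Add(3, Mul(2, Pow(8, 2))), -113) = Add(Add(3, Mul(2, 64)), -113) = Add(Add(3, 128), -113) = Add(131, -113) = 18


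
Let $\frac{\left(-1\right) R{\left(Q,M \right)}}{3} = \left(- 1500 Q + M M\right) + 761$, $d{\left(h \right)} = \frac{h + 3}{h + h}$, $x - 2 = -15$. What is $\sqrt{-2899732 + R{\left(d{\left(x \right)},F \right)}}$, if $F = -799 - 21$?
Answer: $\frac{i \sqrt{831054835}}{13} \approx 2217.5 i$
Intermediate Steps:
$F = -820$
$x = -13$ ($x = 2 - 15 = -13$)
$d{\left(h \right)} = \frac{3 + h}{2 h}$
$R{\left(Q,M \right)} = -2283 - 3 M^{2} + 4500 Q$ ($R{\left(Q,M \right)} = - 3 \left(\left(- 1500 Q + M M\right) + 761\right) = - 3 \left(\left(- 1500 Q + M^{2}\right) + 761\right) = - 3 \left(\left(M^{2} - 1500 Q\right) + 761\right) = - 3 \left(761 + M^{2} - 1500 Q\right) = -2283 - 3 M^{2} + 4500 Q$)
$\sqrt{-2899732 + R{\left(d{\left(x \right)},F \right)}} = \sqrt{-2899732 - \left(2283 + 2017200 - \frac{2250 \left(3 - 13\right)}{-13}\right)} = \sqrt{-2899732 - \left(2019483 - 2250 \left(- \frac{1}{13}\right) \left(-10\right)\right)} = \sqrt{-2899732 - \frac{26230779}{13}} = \sqrt{- \frac{63927295}{13}} = \frac{i \sqrt{831054835}}{13}$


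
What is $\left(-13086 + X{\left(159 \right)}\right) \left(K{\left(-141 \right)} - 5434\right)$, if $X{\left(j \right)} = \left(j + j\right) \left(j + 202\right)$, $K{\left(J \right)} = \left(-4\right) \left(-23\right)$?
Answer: $-543345504$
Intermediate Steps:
$K{\left(J \right)} = 92$
$X{\left(j \right)} = 2 j \left(202 + j\right)$
$\left(-13086 + X{\left(159 \right)}\right) \left(K{\left(-141 \right)} - 5434\right) = \left(-13086 + 2 \cdot 159 \left(202 + 159\right)\right) \left(92 - 5434\right) = \left(-13086 + 2 \cdot 159 \cdot 361\right) \left(-5342\right) = \left(-13086 + 114798\right) \left(-5342\right) = 101712 \left(-5342\right) = -543345504$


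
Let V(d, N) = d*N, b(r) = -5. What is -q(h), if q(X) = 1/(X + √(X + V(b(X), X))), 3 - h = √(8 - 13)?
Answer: -1/(3 + 2*√(-3 + I*√5) - I*√5) ≈ -0.21246 + 0.072328*I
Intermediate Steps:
h = 3 - I*√5 (h = 3 - √(8 - 13) = 3 - √(-5) = 3 - I*√5 ≈ 3.0 - 2.2361*I)
V(d, N) = N*d
q(X) = 1/(X + 2*√(-X)) (q(X) = 1/(X + √(X + X*(-5))) = 1/(X + √(X - 5*X)) = 1/(X + √(-4*X)) = 1/(X + 2*√(-X)))
-q(h) = -1/((3 - I*√5) + 2*√(-(3 - I*√5))) = -1/((3 - I*√5) + 2*√(-3 + I*√5)) = -1/(3 + 2*√(-3 + I*√5) - I*√5)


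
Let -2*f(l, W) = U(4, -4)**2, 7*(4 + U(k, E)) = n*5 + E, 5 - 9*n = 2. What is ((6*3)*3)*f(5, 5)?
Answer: -507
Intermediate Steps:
n = 1/3 (n = 5/9 - 1/9*2 = 5/9 - 2/9 = 1/3 ≈ 0.33333)
U(k, E) = -79/21 + E/7 (U(k, E) = -4 + ((1/3)*5 + E)/7 = -4 + (5/3 + E)/7 = -4 + (5/21 + E/7) = -79/21 + E/7)
f(l, W) = -169/18 (f(l, W) = -(-79/21 + (1/7)*(-4))**2/2 = -(-79/21 - 4/7)**2/2 = -(-13/3)**2/2 = -1/2*169/9 = -169/18)
((6*3)*3)*f(5, 5) = ((6*3)*3)*(-169/18) = (18*3)*(-169/18) = 54*(-169/18) = -507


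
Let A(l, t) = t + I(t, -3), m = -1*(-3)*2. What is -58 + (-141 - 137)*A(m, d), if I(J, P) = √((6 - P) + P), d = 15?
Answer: -4228 - 278*√6 ≈ -4909.0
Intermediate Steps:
m = 6 (m = 3*2 = 6)
I(J, P) = √6
A(l, t) = t + √6
-58 + (-141 - 137)*A(m, d) = -58 + (-141 - 137)*(15 + √6) = -58 - 278*(15 + √6) = -58 + (-4170 - 278*√6) = -4228 - 278*√6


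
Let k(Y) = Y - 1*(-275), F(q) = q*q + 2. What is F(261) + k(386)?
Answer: 68784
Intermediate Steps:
F(q) = 2 + q**2 (F(q) = q**2 + 2 = 2 + q**2)
k(Y) = 275 + Y (k(Y) = Y + 275 = 275 + Y)
F(261) + k(386) = (2 + 261**2) + (275 + 386) = (2 + 68121) + 661 = 68123 + 661 = 68784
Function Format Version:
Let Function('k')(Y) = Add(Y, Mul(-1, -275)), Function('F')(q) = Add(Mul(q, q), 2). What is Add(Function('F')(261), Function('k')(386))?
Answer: 68784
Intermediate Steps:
Function('F')(q) = Add(2, Pow(q, 2)) (Function('F')(q) = Add(Pow(q, 2), 2) = Add(2, Pow(q, 2)))
Function('k')(Y) = Add(275, Y) (Function('k')(Y) = Add(Y, 275) = Add(275, Y))
Add(Function('F')(261), Function('k')(386)) = Add(Add(2, Pow(261, 2)), Add(275, 386)) = Add(Add(2, 68121), 661) = Add(68123, 661) = 68784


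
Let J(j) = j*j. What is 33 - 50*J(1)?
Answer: -17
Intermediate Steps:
J(j) = j²
33 - 50*J(1) = 33 - 50*1² = 33 - 50*1 = 33 - 50 = -17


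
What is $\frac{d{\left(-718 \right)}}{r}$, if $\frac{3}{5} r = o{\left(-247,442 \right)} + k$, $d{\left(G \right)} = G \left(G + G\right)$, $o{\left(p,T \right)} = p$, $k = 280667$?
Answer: $\frac{773286}{350525} \approx 2.2061$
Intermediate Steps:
$d{\left(G \right)} = 2 G^{2}$ ($d{\left(G \right)} = G 2 G = 2 G^{2}$)
$r = \frac{1402100}{3}$ ($r = \frac{5 \left(-247 + 280667\right)}{3} = \frac{5}{3} \cdot 280420 = \frac{1402100}{3} \approx 4.6737 \cdot 10^{5}$)
$\frac{d{\left(-718 \right)}}{r} = \frac{2 \left(-718\right)^{2}}{\frac{1402100}{3}} = 2 \cdot 515524 \cdot \frac{3}{1402100} = 1031048 \cdot \frac{3}{1402100} = \frac{773286}{350525}$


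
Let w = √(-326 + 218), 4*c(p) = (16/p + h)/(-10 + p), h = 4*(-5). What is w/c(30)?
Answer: -1800*I*√3/73 ≈ -42.708*I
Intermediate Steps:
h = -20
c(p) = (-20 + 16/p)/(4*(-10 + p)) (c(p) = ((16/p - 20)/(-10 + p))/4 = ((-20 + 16/p)/(-10 + p))/4 = (-20 + 16/p)/(4*(-10 + p)))
w = 6*I*√3 (w = √(-108) = 6*I*√3 ≈ 10.392*I)
w/c(30) = (6*I*√3)/(((4 - 5*30)/(30*(-10 + 30)))) = (6*I*√3)/(((1/30)*(4 - 150)/20)) = (6*I*√3)/(((1/30)*(1/20)*(-146))) = (6*I*√3)/(-73/300) = (6*I*√3)*(-300/73) = -1800*I*√3/73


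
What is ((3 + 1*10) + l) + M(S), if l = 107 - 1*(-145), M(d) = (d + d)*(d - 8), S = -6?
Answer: 433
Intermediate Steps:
M(d) = 2*d*(-8 + d) (M(d) = (2*d)*(-8 + d) = 2*d*(-8 + d))
l = 252 (l = 107 + 145 = 252)
((3 + 1*10) + l) + M(S) = ((3 + 1*10) + 252) + 2*(-6)*(-8 - 6) = ((3 + 10) + 252) + 2*(-6)*(-14) = (13 + 252) + 168 = 265 + 168 = 433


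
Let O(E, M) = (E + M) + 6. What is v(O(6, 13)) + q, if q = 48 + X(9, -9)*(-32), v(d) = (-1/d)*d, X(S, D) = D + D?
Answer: 623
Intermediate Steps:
O(E, M) = 6 + E + M
X(S, D) = 2*D
v(d) = -1
q = 624 (q = 48 + (2*(-9))*(-32) = 48 - 18*(-32) = 48 + 576 = 624)
v(O(6, 13)) + q = -1 + 624 = 623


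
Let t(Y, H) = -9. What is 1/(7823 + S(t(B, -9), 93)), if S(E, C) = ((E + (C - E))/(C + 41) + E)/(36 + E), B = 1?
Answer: 1206/9434167 ≈ 0.00012783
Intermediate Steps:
S(E, C) = (E + C/(41 + C))/(36 + E) (S(E, C) = (C/(41 + C) + E)/(36 + E) = (E + C/(41 + C))/(36 + E))
1/(7823 + S(t(B, -9), 93)) = 1/(7823 + (93 + 41*(-9) + 93*(-9))/(1476 + 36*93 + 41*(-9) + 93*(-9))) = 1/(7823 + (93 - 369 - 837)/(1476 + 3348 - 369 - 837)) = 1/(7823 - 1113/3618) = 1/(7823 + (1/3618)*(-1113)) = 1/(7823 - 371/1206) = 1/(9434167/1206) = 1206/9434167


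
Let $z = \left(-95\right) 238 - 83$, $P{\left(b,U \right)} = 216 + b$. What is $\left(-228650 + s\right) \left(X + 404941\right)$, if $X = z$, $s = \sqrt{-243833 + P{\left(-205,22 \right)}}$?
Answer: $-87401005200 + 382248 i \sqrt{243822} \approx -8.7401 \cdot 10^{10} + 1.8875 \cdot 10^{8} i$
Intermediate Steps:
$z = -22693$ ($z = -22610 - 83 = -22693$)
$s = i \sqrt{243822}$ ($s = \sqrt{-243833 + \left(216 - 205\right)} = \sqrt{-243833 + 11} = \sqrt{-243822} = i \sqrt{243822} \approx 493.78 i$)
$X = -22693$
$\left(-228650 + s\right) \left(X + 404941\right) = \left(-228650 + i \sqrt{243822}\right) \left(-22693 + 404941\right) = \left(-228650 + i \sqrt{243822}\right) 382248 = -87401005200 + 382248 i \sqrt{243822}$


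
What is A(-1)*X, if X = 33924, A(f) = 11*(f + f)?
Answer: -746328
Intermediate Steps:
A(f) = 22*f (A(f) = 11*(2*f) = 22*f)
A(-1)*X = (22*(-1))*33924 = -22*33924 = -746328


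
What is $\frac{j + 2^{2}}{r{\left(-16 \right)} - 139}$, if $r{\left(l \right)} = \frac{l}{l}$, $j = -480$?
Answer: $\frac{238}{69} \approx 3.4493$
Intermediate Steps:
$r{\left(l \right)} = 1$
$\frac{j + 2^{2}}{r{\left(-16 \right)} - 139} = \frac{-480 + 2^{2}}{1 - 139} = \frac{-480 + 4}{-138} = \left(-476\right) \left(- \frac{1}{138}\right) = \frac{238}{69}$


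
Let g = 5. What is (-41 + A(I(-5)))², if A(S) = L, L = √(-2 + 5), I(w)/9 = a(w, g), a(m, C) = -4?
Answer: (41 - √3)² ≈ 1542.0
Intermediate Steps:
I(w) = -36 (I(w) = 9*(-4) = -36)
L = √3 ≈ 1.7320
A(S) = √3
(-41 + A(I(-5)))² = (-41 + √3)²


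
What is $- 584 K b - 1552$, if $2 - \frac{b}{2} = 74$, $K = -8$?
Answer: $-674320$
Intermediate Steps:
$b = -144$ ($b = 4 - 148 = -144$)
$- 584 K b - 1552 = - 584 \left(\left(-8\right) \left(-144\right)\right) - 1552 = \left(-584\right) 1152 - 1552 = -672768 - 1552 = -674320$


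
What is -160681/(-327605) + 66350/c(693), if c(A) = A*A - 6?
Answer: 98902517233/157330008015 ≈ 0.62863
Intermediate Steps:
c(A) = -6 + A**2 (c(A) = A**2 - 6 = -6 + A**2)
-160681/(-327605) + 66350/c(693) = -160681/(-327605) + 66350/(-6 + 693**2) = -160681*(-1/327605) + 66350/(-6 + 480249) = 160681/327605 + 66350/480243 = 98902517233/157330008015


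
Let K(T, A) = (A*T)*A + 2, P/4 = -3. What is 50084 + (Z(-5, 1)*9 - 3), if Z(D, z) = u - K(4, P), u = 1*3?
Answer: 44906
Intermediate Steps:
P = -12 (P = 4*(-3) = -12)
K(T, A) = 2 + T*A² (K(T, A) = T*A² + 2 = 2 + T*A²)
u = 3
Z(D, z) = -575 (Z(D, z) = 3 - (2 + 4*(-12)²) = 3 - (2 + 4*144) = 3 - (2 + 576) = 3 - 1*578 = 3 - 578 = -575)
50084 + (Z(-5, 1)*9 - 3) = 50084 + (-575*9 - 3) = 50084 + (-5175 - 3) = 50084 - 5178 = 44906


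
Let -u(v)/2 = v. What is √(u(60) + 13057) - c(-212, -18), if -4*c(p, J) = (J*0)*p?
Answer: √12937 ≈ 113.74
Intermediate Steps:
c(p, J) = 0 (c(p, J) = -J*0*p/4 = -0*p = -¼*0 = 0)
u(v) = -2*v
√(u(60) + 13057) - c(-212, -18) = √(-2*60 + 13057) - 1*0 = √(-120 + 13057) + 0 = √12937 + 0 = √12937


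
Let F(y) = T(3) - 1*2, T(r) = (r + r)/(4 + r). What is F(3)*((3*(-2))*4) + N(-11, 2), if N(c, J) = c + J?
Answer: 129/7 ≈ 18.429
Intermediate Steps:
T(r) = 2*r/(4 + r) (T(r) = (2*r)/(4 + r) = 2*r/(4 + r))
N(c, J) = J + c
F(y) = -8/7 (F(y) = 2*3/(4 + 3) - 1*2 = 2*3/7 - 2 = 2*3*(⅐) - 2 = 6/7 - 2 = -8/7)
F(3)*((3*(-2))*4) + N(-11, 2) = -8*3*(-2)*4/7 + (2 - 11) = -(-48)*4/7 - 9 = -8/7*(-24) - 9 = 192/7 - 9 = 129/7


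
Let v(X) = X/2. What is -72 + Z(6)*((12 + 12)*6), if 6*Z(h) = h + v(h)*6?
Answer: 504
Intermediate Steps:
v(X) = X/2 (v(X) = X*(½) = X/2)
Z(h) = 2*h/3 (Z(h) = (h + (h/2)*6)/6 = (h + 3*h)/6 = (4*h)/6 = 2*h/3)
-72 + Z(6)*((12 + 12)*6) = -72 + ((⅔)*6)*((12 + 12)*6) = -72 + 4*(24*6) = -72 + 4*144 = -72 + 576 = 504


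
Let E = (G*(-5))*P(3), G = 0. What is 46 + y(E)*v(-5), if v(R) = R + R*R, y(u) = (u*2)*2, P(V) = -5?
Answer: 46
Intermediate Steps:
E = 0 (E = (0*(-5))*(-5) = 0*(-5) = 0)
y(u) = 4*u (y(u) = (2*u)*2 = 4*u)
v(R) = R + R²
46 + y(E)*v(-5) = 46 + (4*0)*(-5*(1 - 5)) = 46 + 0*(-5*(-4)) = 46 + 0*20 = 46 + 0 = 46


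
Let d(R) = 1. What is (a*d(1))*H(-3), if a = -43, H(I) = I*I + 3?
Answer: -516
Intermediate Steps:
H(I) = 3 + I² (H(I) = I² + 3 = 3 + I²)
(a*d(1))*H(-3) = (-43*1)*(3 + (-3)²) = -43*(3 + 9) = -43*12 = -516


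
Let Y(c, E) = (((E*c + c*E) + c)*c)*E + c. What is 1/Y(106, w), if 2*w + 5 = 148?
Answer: 1/115685962 ≈ 8.6441e-9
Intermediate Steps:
w = 143/2 (w = -5/2 + (1/2)*148 = -5/2 + 74 = 143/2 ≈ 71.500)
Y(c, E) = c + E*c*(c + 2*E*c) (Y(c, E) = (((E*c + E*c) + c)*c)*E + c = ((2*E*c + c)*c)*E + c = ((c + 2*E*c)*c)*E + c = (c*(c + 2*E*c))*E + c = E*c*(c + 2*E*c) + c = c + E*c*(c + 2*E*c))
1/Y(106, w) = 1/(106*(1 + (143/2)*106 + 2*106*(143/2)**2)) = 1/(106*(1 + 7579 + 2*106*(20449/4))) = 1/(106*(1 + 7579 + 1083797)) = 1/(106*1091377) = 1/115685962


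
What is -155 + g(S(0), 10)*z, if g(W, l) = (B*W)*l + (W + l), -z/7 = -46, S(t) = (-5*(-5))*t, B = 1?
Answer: 3065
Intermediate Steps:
S(t) = 25*t
z = 322 (z = -7*(-46) = 322)
g(W, l) = W + l + W*l (g(W, l) = (1*W)*l + (W + l) = W*l + (W + l) = W + l + W*l)
-155 + g(S(0), 10)*z = -155 + (25*0 + 10 + (25*0)*10)*322 = -155 + (0 + 10 + 0*10)*322 = -155 + (0 + 10 + 0)*322 = -155 + 10*322 = -155 + 3220 = 3065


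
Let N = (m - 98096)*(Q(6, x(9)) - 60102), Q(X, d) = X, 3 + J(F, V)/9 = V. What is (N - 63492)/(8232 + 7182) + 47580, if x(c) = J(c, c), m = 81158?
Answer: 291873446/2569 ≈ 1.1361e+5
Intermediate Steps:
J(F, V) = -27 + 9*V
x(c) = -27 + 9*c
N = 1017906048 (N = (81158 - 98096)*(6 - 60102) = -16938*(-60096) = 1017906048)
(N - 63492)/(8232 + 7182) + 47580 = (1017906048 - 63492)/(8232 + 7182) + 47580 = 1017842556/15414 + 47580 = 1017842556*(1/15414) + 47580 = 169640426/2569 + 47580 = 291873446/2569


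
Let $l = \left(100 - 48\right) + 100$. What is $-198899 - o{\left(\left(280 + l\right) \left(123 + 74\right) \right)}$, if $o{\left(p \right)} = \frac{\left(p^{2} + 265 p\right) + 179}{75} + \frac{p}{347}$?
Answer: $- \frac{505244448572}{5205} \approx -9.7069 \cdot 10^{7}$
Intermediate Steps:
$l = 152$ ($l = 52 + 100 = 152$)
$o{\left(p \right)} = \frac{179}{75} + \frac{p^{2}}{75} + \frac{18406 p}{5205}$ ($o{\left(p \right)} = \left(179 + p^{2} + 265 p\right) \frac{1}{75} + p \frac{1}{347} = \left(\frac{179}{75} + \frac{p^{2}}{75} + \frac{53 p}{15}\right) + \frac{p}{347} = \frac{179}{75} + \frac{p^{2}}{75} + \frac{18406 p}{5205}$)
$-198899 - o{\left(\left(280 + l\right) \left(123 + 74\right) \right)} = -198899 - \left(\frac{179}{75} + \frac{\left(\left(280 + 152\right) \left(123 + 74\right)\right)^{2}}{75} + \frac{18406 \left(280 + 152\right) \left(123 + 74\right)}{5205}\right) = -198899 - \left(\frac{179}{75} + \frac{\left(432 \cdot 197\right)^{2}}{75} + \frac{18406 \cdot 432 \cdot 197}{5205}\right) = -198899 - \left(\frac{179}{75} + \frac{85104^{2}}{75} + \frac{18406}{5205} \cdot 85104\right) = -198899 - \left(\frac{179}{75} + \frac{1}{75} \cdot 7242690816 + \frac{522141408}{1735}\right) = -198899 - \left(\frac{179}{75} + \frac{2414230272}{25} + \frac{522141408}{1735}\right) = -198899 - \frac{504209179277}{5205} = - \frac{505244448572}{5205}$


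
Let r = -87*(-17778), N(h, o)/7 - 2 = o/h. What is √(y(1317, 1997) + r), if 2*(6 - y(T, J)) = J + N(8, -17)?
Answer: √24731103/4 ≈ 1243.3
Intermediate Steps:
N(h, o) = 14 + 7*o/h (N(h, o) = 14 + 7*(o/h) = 14 + 7*o/h)
y(T, J) = 103/16 - J/2 (y(T, J) = 6 - (J + (14 + 7*(-17)/8))/2 = 6 - (J + (14 + 7*(-17)*(⅛)))/2 = 6 - (J + (14 - 119/8))/2 = 6 - (J - 7/8)/2 = 6 - (-7/8 + J)/2 = 6 + (7/16 - J/2) = 103/16 - J/2)
r = 1546686
√(y(1317, 1997) + r) = √((103/16 - ½*1997) + 1546686) = √((103/16 - 1997/2) + 1546686) = √(-15873/16 + 1546686) = √(24731103/16) = √24731103/4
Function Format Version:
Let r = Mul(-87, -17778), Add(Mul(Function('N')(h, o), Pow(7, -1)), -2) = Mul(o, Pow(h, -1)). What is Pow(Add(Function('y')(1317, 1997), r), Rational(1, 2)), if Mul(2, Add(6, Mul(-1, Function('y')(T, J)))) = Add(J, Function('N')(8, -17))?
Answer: Mul(Rational(1, 4), Pow(24731103, Rational(1, 2))) ≈ 1243.3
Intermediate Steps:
Function('N')(h, o) = Add(14, Mul(7, o, Pow(h, -1))) (Function('N')(h, o) = Add(14, Mul(7, Mul(o, Pow(h, -1)))) = Add(14, Mul(7, o, Pow(h, -1))))
Function('y')(T, J) = Add(Rational(103, 16), Mul(Rational(-1, 2), J)) (Function('y')(T, J) = Add(6, Mul(Rational(-1, 2), Add(J, Add(14, Mul(7, -17, Pow(8, -1)))))) = Add(6, Mul(Rational(-1, 2), Add(J, Add(14, Mul(7, -17, Rational(1, 8)))))) = Add(6, Mul(Rational(-1, 2), Add(J, Add(14, Rational(-119, 8))))) = Add(6, Mul(Rational(-1, 2), Add(J, Rational(-7, 8)))) = Add(6, Mul(Rational(-1, 2), Add(Rational(-7, 8), J))) = Add(6, Add(Rational(7, 16), Mul(Rational(-1, 2), J))) = Add(Rational(103, 16), Mul(Rational(-1, 2), J)))
r = 1546686
Pow(Add(Function('y')(1317, 1997), r), Rational(1, 2)) = Pow(Add(Add(Rational(103, 16), Mul(Rational(-1, 2), 1997)), 1546686), Rational(1, 2)) = Pow(Add(Add(Rational(103, 16), Rational(-1997, 2)), 1546686), Rational(1, 2)) = Pow(Add(Rational(-15873, 16), 1546686), Rational(1, 2)) = Pow(Rational(24731103, 16), Rational(1, 2)) = Mul(Rational(1, 4), Pow(24731103, Rational(1, 2)))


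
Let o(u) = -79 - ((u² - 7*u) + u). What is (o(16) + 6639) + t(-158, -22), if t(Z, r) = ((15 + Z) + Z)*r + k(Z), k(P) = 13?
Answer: 13035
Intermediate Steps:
o(u) = -79 - u² + 6*u (o(u) = -79 - (u² - 6*u) = -79 + (-u² + 6*u) = -79 - u² + 6*u)
t(Z, r) = 13 + r*(15 + 2*Z) (t(Z, r) = ((15 + Z) + Z)*r + 13 = (15 + 2*Z)*r + 13 = r*(15 + 2*Z) + 13 = 13 + r*(15 + 2*Z))
(o(16) + 6639) + t(-158, -22) = ((-79 - 1*16² + 6*16) + 6639) + (13 + 15*(-22) + 2*(-158)*(-22)) = ((-79 - 1*256 + 96) + 6639) + (13 - 330 + 6952) = ((-79 - 256 + 96) + 6639) + 6635 = (-239 + 6639) + 6635 = 6400 + 6635 = 13035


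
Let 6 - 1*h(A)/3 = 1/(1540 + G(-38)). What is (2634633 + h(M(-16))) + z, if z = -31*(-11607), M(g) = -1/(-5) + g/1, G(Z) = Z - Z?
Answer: 4611480717/1540 ≈ 2.9945e+6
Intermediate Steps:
G(Z) = 0
M(g) = 1/5 + g (M(g) = -1*(-1/5) + g*1 = 1/5 + g)
z = 359817
h(A) = 27717/1540 (h(A) = 18 - 3/(1540 + 0) = 18 - 3/1540 = 27717/1540)
(2634633 + h(M(-16))) + z = (2634633 + 27717/1540) + 359817 = 4057362537/1540 + 359817 = 4611480717/1540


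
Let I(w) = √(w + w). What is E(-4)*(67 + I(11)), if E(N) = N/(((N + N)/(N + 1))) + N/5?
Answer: -1541/10 - 23*√22/10 ≈ -164.89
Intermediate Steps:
I(w) = √2*√w (I(w) = √(2*w) = √2*√w)
E(N) = ½ + 7*N/10 (E(N) = N/(((2*N)/(1 + N))) + N*(⅕) = N/((2*N/(1 + N))) + N/5 = N*((1 + N)/(2*N)) + N/5 = (½ + N/2) + N/5 = ½ + 7*N/10)
E(-4)*(67 + I(11)) = (½ + (7/10)*(-4))*(67 + √2*√11) = (½ - 14/5)*(67 + √22) = -23*(67 + √22)/10 = -1541/10 - 23*√22/10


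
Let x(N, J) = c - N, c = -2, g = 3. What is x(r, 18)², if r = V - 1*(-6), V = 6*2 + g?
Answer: 529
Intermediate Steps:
V = 15 (V = 6*2 + 3 = 12 + 3 = 15)
r = 21 (r = 15 - 1*(-6) = 15 + 6 = 21)
x(N, J) = -2 - N
x(r, 18)² = (-2 - 1*21)² = (-2 - 21)² = (-23)² = 529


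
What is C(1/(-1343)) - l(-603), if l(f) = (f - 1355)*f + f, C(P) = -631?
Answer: -1180702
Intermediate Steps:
l(f) = f + f*(-1355 + f) (l(f) = (-1355 + f)*f + f = f*(-1355 + f) + f = f + f*(-1355 + f))
C(1/(-1343)) - l(-603) = -631 - (-603)*(-1354 - 603) = -631 - (-603)*(-1957) = -631 - 1*1180071 = -631 - 1180071 = -1180702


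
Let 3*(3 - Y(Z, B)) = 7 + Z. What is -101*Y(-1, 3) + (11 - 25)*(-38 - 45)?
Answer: 1061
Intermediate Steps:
Y(Z, B) = 2/3 - Z/3 (Y(Z, B) = 3 - (7 + Z)/3 = 3 + (-7/3 - Z/3) = 2/3 - Z/3)
-101*Y(-1, 3) + (11 - 25)*(-38 - 45) = -101*(2/3 - 1/3*(-1)) + (11 - 25)*(-38 - 45) = -101*(2/3 + 1/3) - 14*(-83) = -101*1 + 1162 = -101 + 1162 = 1061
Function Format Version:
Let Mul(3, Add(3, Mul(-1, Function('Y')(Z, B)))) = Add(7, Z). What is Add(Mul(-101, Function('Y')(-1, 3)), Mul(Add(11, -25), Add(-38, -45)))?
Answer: 1061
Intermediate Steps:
Function('Y')(Z, B) = Add(Rational(2, 3), Mul(Rational(-1, 3), Z)) (Function('Y')(Z, B) = Add(3, Mul(Rational(-1, 3), Add(7, Z))) = Add(3, Add(Rational(-7, 3), Mul(Rational(-1, 3), Z))) = Add(Rational(2, 3), Mul(Rational(-1, 3), Z)))
Add(Mul(-101, Function('Y')(-1, 3)), Mul(Add(11, -25), Add(-38, -45))) = Add(Mul(-101, Add(Rational(2, 3), Mul(Rational(-1, 3), -1))), Mul(Add(11, -25), Add(-38, -45))) = Add(Mul(-101, Add(Rational(2, 3), Rational(1, 3))), Mul(-14, -83)) = Add(Mul(-101, 1), 1162) = Add(-101, 1162) = 1061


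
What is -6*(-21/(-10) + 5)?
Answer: -213/5 ≈ -42.600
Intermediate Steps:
-6*(-21/(-10) + 5) = -6*(-21*(-⅒) + 5) = -6*(21/10 + 5) = -6*71/10 = -213/5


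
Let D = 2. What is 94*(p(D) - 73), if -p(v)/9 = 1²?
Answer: -7708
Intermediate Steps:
p(v) = -9 (p(v) = -9*1² = -9*1 = -9)
94*(p(D) - 73) = 94*(-9 - 73) = 94*(-82) = -7708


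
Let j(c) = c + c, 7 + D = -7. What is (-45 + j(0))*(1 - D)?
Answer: -675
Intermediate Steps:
D = -14 (D = -7 - 7 = -14)
j(c) = 2*c
(-45 + j(0))*(1 - D) = (-45 + 2*0)*(1 - 1*(-14)) = (-45 + 0)*(1 + 14) = -45*15 = -675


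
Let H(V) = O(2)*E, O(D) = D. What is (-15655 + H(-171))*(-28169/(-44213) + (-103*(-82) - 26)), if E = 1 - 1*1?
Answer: -5828382001995/44213 ≈ -1.3183e+8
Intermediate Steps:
E = 0 (E = 1 - 1 = 0)
H(V) = 0 (H(V) = 2*0 = 0)
(-15655 + H(-171))*(-28169/(-44213) + (-103*(-82) - 26)) = (-15655 + 0)*(-28169/(-44213) + (-103*(-82) - 26)) = -15655*(-28169*(-1/44213) + (8446 - 26)) = -15655*(28169/44213 + 8420) = -15655*372301629/44213 = -5828382001995/44213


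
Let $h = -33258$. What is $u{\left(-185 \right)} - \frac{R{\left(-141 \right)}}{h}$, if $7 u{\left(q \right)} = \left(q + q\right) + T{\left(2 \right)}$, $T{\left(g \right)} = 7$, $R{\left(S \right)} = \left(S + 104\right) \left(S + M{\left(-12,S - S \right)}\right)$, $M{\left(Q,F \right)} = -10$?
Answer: $- \frac{12033545}{232806} \approx -51.689$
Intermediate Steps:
$R{\left(S \right)} = \left(-10 + S\right) \left(104 + S\right)$ ($R{\left(S \right)} = \left(S + 104\right) \left(S - 10\right) = \left(104 + S\right) \left(-10 + S\right) = \left(-10 + S\right) \left(104 + S\right)$)
$u{\left(q \right)} = 1 + \frac{2 q}{7}$ ($u{\left(q \right)} = \frac{\left(q + q\right) + 7}{7} = \frac{2 q + 7}{7} = \frac{7 + 2 q}{7} = 1 + \frac{2 q}{7}$)
$u{\left(-185 \right)} - \frac{R{\left(-141 \right)}}{h} = \left(1 + \frac{2}{7} \left(-185\right)\right) - \frac{-1040 + \left(-141\right)^{2} + 94 \left(-141\right)}{-33258} = \left(1 - \frac{370}{7}\right) - \left(-1040 + 19881 - 13254\right) \left(- \frac{1}{33258}\right) = - \frac{363}{7} - 5587 \left(- \frac{1}{33258}\right) = - \frac{363}{7} - - \frac{5587}{33258} = - \frac{363}{7} + \frac{5587}{33258} = - \frac{12033545}{232806}$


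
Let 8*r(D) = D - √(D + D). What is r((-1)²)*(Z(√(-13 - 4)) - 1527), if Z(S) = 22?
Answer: -1505/8 + 1505*√2/8 ≈ 77.924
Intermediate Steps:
r(D) = D/8 - √2*√D/8 (r(D) = (D - √(D + D))/8 = (D - √(2*D))/8 = (D - √2*√D)/8 = D/8 - √2*√D/8)
r((-1)²)*(Z(√(-13 - 4)) - 1527) = ((⅛)*(-1)² - √2*√((-1)²)/8)*(22 - 1527) = ((⅛)*1 - √2*√1/8)*(-1505) = (⅛ - ⅛*√2*1)*(-1505) = (⅛ - √2/8)*(-1505) = -1505/8 + 1505*√2/8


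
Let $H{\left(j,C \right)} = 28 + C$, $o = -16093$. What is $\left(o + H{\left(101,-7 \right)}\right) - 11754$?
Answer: $-27826$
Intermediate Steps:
$\left(o + H{\left(101,-7 \right)}\right) - 11754 = \left(-16093 + \left(28 - 7\right)\right) - 11754 = \left(-16093 + 21\right) - 11754 = -16072 - 11754 = -27826$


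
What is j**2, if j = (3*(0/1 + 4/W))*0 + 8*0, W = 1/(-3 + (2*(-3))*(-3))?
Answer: 0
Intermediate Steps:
W = 1/15 (W = 1/(-3 - 6*(-3)) = 1/(-3 + 18) = 1/15 ≈ 0.066667)
j = 0 (j = (3*(0/1 + 4/(1/15)))*0 + 8*0 = (3*(0*1 + 4*15))*0 + 0 = (3*(0 + 60))*0 + 0 = (3*60)*0 + 0 = 180*0 + 0 = 0 + 0 = 0)
j**2 = 0**2 = 0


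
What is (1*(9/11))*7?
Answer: 63/11 ≈ 5.7273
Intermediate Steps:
(1*(9/11))*7 = (9/11)*7 = 63/11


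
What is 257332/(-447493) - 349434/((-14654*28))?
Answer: 25391430689/91805873908 ≈ 0.27658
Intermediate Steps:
257332/(-447493) - 349434/((-14654*28)) = 257332*(-1/447493) - 349434/(-410312) = -257332/447493 - 349434*(-1/410312) = -257332/447493 + 174717/205156 = 25391430689/91805873908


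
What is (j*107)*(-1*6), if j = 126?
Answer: -80892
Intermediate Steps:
(j*107)*(-1*6) = (126*107)*(-1*6) = 13482*(-6) = -80892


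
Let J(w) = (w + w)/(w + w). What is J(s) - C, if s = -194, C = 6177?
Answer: -6176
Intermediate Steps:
J(w) = 1 (J(w) = (2*w)/((2*w)) = (2*w)*(1/(2*w)) = 1)
J(s) - C = 1 - 1*6177 = 1 - 6177 = -6176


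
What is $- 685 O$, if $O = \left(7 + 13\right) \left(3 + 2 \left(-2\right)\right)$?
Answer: $13700$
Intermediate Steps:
$O = -20$ ($O = 20 \left(3 - 4\right) = 20 \left(-1\right) = -20$)
$- 685 O = \left(-685\right) \left(-20\right) = 13700$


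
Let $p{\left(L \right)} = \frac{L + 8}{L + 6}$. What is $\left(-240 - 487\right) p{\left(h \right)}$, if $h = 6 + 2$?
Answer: $- \frac{5816}{7} \approx -830.86$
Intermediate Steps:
$h = 8$
$p{\left(L \right)} = \frac{8 + L}{6 + L}$
$\left(-240 - 487\right) p{\left(h \right)} = \left(-240 - 487\right) \frac{8 + 8}{6 + 8} = \left(-240 - 487\right) \frac{1}{14} \cdot 16 = - 727 \cdot \frac{1}{14} \cdot 16 = \left(-727\right) \frac{8}{7} = - \frac{5816}{7}$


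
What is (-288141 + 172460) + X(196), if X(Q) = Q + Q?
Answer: -115289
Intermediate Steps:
X(Q) = 2*Q
(-288141 + 172460) + X(196) = (-288141 + 172460) + 2*196 = -115681 + 392 = -115289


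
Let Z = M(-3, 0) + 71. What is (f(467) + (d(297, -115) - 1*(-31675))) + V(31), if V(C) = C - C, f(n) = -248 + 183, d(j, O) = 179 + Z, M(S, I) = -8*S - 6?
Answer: 31878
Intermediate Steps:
M(S, I) = -6 - 8*S
Z = 89 (Z = (-6 - 8*(-3)) + 71 = (-6 + 24) + 71 = 18 + 71 = 89)
d(j, O) = 268 (d(j, O) = 179 + 89 = 268)
f(n) = -65
V(C) = 0
(f(467) + (d(297, -115) - 1*(-31675))) + V(31) = (-65 + (268 - 1*(-31675))) + 0 = (-65 + (268 + 31675)) + 0 = (-65 + 31943) + 0 = 31878 + 0 = 31878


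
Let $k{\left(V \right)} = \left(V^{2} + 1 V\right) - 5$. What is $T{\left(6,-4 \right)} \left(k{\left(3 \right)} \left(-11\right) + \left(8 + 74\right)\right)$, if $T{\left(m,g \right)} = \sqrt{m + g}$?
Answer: $5 \sqrt{2} \approx 7.0711$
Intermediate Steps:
$k{\left(V \right)} = -5 + V + V^{2}$ ($k{\left(V \right)} = \left(V^{2} + V\right) - 5 = \left(V + V^{2}\right) - 5 = -5 + V + V^{2}$)
$T{\left(m,g \right)} = \sqrt{g + m}$
$T{\left(6,-4 \right)} \left(k{\left(3 \right)} \left(-11\right) + \left(8 + 74\right)\right) = \sqrt{-4 + 6} \left(\left(-5 + 3 + 3^{2}\right) \left(-11\right) + \left(8 + 74\right)\right) = \sqrt{2} \left(\left(-5 + 3 + 9\right) \left(-11\right) + 82\right) = \sqrt{2} \left(7 \left(-11\right) + 82\right) = \sqrt{2} \left(-77 + 82\right) = \sqrt{2} \cdot 5 = 5 \sqrt{2}$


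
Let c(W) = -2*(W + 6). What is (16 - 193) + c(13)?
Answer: -215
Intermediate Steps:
c(W) = -12 - 2*W (c(W) = -2*(6 + W) = -12 - 2*W)
(16 - 193) + c(13) = (16 - 193) + (-12 - 2*13) = -177 + (-12 - 26) = -177 - 38 = -215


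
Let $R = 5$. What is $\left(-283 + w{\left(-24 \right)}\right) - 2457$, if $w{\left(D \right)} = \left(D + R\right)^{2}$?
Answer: $-2379$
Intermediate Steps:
$w{\left(D \right)} = \left(5 + D\right)^{2}$ ($w{\left(D \right)} = \left(D + 5\right)^{2} = \left(5 + D\right)^{2}$)
$\left(-283 + w{\left(-24 \right)}\right) - 2457 = \left(-283 + \left(5 - 24\right)^{2}\right) - 2457 = \left(-283 + \left(-19\right)^{2}\right) - 2457 = \left(-283 + 361\right) - 2457 = 78 - 2457 = -2379$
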